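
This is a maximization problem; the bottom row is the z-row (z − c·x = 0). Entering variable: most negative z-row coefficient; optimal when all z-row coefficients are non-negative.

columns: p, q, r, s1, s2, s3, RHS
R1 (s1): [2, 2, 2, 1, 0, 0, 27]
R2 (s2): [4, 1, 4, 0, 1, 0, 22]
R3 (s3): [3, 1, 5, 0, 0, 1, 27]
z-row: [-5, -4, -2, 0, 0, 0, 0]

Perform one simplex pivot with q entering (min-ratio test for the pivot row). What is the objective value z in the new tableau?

54

Ratio test on column q — row 1: 27/2 = 27/2; row 2: 22/1 = 22; row 3: 27/1 = 27. Minimum is 27/2 at row 1 (s1 leaves); pivot element 2.
Pivot on row 1; the z-row RHS becomes 0 − (-4)·(27/2) = 54.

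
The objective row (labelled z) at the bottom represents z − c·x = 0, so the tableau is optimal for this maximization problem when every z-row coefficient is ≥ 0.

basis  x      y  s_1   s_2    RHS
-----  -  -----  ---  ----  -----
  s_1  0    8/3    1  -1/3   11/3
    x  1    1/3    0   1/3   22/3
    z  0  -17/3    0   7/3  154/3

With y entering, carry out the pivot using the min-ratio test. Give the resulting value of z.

Ratio test on column y — row 1: (11/3)/(8/3) = 11/8; row 2: (22/3)/(1/3) = 22. Minimum is 11/8 at row 1 (s_1 leaves); pivot element 8/3.
Pivot on row 1; the z-row RHS becomes 154/3 − (-17/3)·(11/8) = 473/8.

473/8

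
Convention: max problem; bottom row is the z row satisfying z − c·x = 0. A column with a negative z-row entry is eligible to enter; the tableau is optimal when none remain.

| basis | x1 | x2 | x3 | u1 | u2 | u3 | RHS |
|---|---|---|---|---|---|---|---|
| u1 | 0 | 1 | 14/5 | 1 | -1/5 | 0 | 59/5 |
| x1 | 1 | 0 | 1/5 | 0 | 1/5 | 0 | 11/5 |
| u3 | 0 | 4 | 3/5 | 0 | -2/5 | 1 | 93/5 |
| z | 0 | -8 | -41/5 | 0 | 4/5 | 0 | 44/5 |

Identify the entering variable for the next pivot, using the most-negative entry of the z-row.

Negative z-row entries: x2: -8, x3: -41/5.
The most negative is -41/5 in column x3, so x3 enters.

x3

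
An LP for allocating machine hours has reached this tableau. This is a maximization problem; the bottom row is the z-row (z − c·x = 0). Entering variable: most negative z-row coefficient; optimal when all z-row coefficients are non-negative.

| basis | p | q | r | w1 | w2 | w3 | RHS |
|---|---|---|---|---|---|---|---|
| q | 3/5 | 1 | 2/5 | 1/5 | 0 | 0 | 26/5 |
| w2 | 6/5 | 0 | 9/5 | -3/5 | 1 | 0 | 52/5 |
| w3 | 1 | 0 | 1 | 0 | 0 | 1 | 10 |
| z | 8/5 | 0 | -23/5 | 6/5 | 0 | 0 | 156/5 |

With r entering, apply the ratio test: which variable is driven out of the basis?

w2

Column r entries and ratios — q: (26/5)/(2/5) = 13; w2: (52/5)/(9/5) = 52/9; w3: 10/1 = 10.
Smallest ratio is 52/9 in the row of w2, so w2 leaves.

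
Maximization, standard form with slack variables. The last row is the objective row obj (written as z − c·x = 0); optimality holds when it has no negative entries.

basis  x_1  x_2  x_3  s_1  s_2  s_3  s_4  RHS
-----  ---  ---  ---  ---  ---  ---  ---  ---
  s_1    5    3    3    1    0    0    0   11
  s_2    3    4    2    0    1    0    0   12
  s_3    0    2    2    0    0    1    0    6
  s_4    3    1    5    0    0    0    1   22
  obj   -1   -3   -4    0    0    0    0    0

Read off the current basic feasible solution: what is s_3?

6

s_3 is basic (row 3); its value is the RHS of that row, 6.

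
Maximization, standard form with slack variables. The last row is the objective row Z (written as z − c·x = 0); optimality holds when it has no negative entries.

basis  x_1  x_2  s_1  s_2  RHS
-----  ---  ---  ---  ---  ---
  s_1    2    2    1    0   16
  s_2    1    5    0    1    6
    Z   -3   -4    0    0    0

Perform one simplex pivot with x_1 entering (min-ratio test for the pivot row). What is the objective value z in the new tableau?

Ratio test on column x_1 — row 1: 16/2 = 8; row 2: 6/1 = 6. Minimum is 6 at row 2 (s_2 leaves); pivot element 1.
Pivot on row 2; the Z-row RHS becomes 0 − (-3)·6 = 18.

18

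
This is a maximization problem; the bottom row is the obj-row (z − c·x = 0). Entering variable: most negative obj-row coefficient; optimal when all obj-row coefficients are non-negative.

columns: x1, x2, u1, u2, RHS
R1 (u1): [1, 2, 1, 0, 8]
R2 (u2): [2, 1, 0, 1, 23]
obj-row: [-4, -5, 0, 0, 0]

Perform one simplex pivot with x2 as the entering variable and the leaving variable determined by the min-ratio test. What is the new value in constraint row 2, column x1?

Ratio test on column x2 — row 1: 8/2 = 4; row 2: 23/1 = 23. Minimum is 4 at row 1 (u1 leaves); pivot element 2.
Divide row 1 by 2; eliminate column x2 from the other rows.
Row 2 update in column x1: 2 − 1·(1/2) = 3/2.

3/2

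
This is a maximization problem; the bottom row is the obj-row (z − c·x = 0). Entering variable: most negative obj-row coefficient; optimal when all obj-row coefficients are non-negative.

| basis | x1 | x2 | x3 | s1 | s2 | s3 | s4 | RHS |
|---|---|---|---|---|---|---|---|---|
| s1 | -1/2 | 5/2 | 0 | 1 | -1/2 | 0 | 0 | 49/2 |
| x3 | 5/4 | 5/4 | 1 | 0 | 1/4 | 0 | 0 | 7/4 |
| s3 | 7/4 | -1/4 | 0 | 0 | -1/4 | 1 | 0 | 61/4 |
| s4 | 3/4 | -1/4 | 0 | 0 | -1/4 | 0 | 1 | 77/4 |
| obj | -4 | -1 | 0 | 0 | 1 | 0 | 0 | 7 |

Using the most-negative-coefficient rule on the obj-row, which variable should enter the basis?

x1

Negative obj-row entries: x1: -4, x2: -1.
The most negative is -4 in column x1, so x1 enters.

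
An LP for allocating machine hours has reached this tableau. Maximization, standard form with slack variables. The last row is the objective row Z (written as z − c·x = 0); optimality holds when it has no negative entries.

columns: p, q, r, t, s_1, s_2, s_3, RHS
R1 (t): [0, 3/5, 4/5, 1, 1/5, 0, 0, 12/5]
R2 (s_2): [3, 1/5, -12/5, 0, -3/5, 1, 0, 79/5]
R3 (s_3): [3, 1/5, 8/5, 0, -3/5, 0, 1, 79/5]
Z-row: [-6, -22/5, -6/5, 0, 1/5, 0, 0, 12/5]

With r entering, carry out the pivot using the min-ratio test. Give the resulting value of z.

Ratio test on column r — row 1: (12/5)/(4/5) = 3; row 2: entry -12/5 ≤ 0; row 3: (79/5)/(8/5) = 79/8. Minimum is 3 at row 1 (t leaves); pivot element 4/5.
Pivot on row 1; the Z-row RHS becomes 12/5 − (-6/5)·3 = 6.

6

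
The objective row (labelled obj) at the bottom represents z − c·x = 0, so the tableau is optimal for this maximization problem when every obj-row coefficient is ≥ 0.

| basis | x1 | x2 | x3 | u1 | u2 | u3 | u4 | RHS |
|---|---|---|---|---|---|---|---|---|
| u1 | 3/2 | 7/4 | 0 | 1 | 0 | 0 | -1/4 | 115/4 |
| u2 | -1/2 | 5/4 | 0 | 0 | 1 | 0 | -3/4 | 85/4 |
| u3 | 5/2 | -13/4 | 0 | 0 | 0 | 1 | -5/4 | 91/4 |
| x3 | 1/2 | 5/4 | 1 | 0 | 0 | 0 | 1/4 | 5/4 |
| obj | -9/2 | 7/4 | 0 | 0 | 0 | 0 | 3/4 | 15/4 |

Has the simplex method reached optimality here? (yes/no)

no

The obj-row has a negative entry -9/2 in column x1, so it is not optimal.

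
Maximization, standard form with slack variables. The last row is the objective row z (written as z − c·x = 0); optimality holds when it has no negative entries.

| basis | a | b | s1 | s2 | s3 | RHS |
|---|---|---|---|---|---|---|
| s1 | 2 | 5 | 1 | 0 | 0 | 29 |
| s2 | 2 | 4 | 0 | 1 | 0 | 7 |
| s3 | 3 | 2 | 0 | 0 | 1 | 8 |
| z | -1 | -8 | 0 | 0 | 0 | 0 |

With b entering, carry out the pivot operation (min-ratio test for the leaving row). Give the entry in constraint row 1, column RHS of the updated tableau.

Ratio test on column b — row 1: 29/5 = 29/5; row 2: 7/4 = 7/4; row 3: 8/2 = 4. Minimum is 7/4 at row 2 (s2 leaves); pivot element 4.
Divide row 2 by 4; eliminate column b from the other rows.
Row 1 update in column RHS: 29 − 5·(7/4) = 81/4.

81/4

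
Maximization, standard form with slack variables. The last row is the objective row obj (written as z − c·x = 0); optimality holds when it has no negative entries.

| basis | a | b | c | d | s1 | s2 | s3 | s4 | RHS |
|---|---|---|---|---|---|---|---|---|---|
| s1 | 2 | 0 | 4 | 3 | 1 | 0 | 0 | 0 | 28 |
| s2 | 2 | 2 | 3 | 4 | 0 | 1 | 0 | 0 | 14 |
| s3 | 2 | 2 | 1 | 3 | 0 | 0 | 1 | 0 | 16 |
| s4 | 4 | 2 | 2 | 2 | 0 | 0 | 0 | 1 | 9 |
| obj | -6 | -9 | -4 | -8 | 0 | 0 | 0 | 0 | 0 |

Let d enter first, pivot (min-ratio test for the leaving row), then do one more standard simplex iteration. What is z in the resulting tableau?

38

Ratio test on column d — row 1: 28/3 = 28/3; row 2: 14/4 = 7/2; row 3: 16/3 = 16/3; row 4: 9/2 = 9/2. Minimum is 7/2 at row 2 (s2 leaves); pivot element 4.
Pivot on row 2; the obj-row RHS becomes 0 − (-8)·(7/2) = 28.
Next entering variable (most negative obj-row entry -5): b.
Ratio test on column b — row 1: entry -3/2 ≤ 0; row 2: (7/2)/(1/2) = 7; row 3: (11/2)/(1/2) = 11; row 4: 2/1 = 2. Minimum is 2 at row 4 (s4 leaves); pivot element 1.
After the second pivot the obj-row RHS is 28 − (-5)·2 = 38.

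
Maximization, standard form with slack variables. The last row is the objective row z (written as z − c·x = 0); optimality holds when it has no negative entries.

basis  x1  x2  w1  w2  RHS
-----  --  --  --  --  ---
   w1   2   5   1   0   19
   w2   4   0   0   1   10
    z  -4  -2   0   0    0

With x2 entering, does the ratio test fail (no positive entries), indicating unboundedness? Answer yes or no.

Column x2 has positive entries in row(s) 1, so the ratio test bounds it — not unbounded.

no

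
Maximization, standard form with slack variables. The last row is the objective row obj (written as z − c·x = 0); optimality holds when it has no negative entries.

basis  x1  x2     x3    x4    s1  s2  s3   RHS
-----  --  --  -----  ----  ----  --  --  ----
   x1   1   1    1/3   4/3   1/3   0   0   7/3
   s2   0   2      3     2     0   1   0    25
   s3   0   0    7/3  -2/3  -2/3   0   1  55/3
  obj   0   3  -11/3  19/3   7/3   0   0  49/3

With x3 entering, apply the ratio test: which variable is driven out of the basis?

x1

Column x3 entries and ratios — x1: (7/3)/(1/3) = 7; s2: 25/3 = 25/3; s3: (55/3)/(7/3) = 55/7.
Smallest ratio is 7 in the row of x1, so x1 leaves.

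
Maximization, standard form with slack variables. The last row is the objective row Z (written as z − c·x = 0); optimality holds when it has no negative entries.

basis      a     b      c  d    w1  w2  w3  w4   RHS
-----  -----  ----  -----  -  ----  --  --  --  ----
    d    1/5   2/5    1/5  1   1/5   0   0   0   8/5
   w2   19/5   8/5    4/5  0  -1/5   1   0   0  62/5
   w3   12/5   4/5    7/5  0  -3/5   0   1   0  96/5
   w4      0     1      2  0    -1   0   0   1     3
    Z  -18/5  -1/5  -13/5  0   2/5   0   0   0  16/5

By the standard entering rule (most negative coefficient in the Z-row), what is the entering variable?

a

Negative Z-row entries: a: -18/5, b: -1/5, c: -13/5.
The most negative is -18/5 in column a, so a enters.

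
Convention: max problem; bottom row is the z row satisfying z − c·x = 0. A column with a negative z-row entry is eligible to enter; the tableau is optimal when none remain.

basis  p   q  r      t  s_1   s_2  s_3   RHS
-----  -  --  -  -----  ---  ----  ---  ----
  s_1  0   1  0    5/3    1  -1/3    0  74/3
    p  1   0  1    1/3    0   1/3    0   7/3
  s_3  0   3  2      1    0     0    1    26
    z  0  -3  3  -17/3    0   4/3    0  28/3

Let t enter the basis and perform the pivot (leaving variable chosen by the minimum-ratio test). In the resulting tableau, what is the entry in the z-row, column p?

Ratio test on column t — row 1: (74/3)/(5/3) = 74/5; row 2: (7/3)/(1/3) = 7; row 3: 26/1 = 26. Minimum is 7 at row 2 (p leaves); pivot element 1/3.
Divide row 2 by 1/3; eliminate column t from the other rows.
z-row update in column p: 0 − (-17/3)·3 = 17.

17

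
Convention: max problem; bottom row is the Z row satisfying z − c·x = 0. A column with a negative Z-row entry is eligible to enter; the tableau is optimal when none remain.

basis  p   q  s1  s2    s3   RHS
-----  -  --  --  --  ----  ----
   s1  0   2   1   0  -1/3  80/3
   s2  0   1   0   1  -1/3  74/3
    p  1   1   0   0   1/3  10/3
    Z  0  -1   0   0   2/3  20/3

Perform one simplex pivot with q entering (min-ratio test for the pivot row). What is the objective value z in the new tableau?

10

Ratio test on column q — row 1: (80/3)/2 = 40/3; row 2: (74/3)/1 = 74/3; row 3: (10/3)/1 = 10/3. Minimum is 10/3 at row 3 (p leaves); pivot element 1.
Pivot on row 3; the Z-row RHS becomes 20/3 − (-1)·(10/3) = 10.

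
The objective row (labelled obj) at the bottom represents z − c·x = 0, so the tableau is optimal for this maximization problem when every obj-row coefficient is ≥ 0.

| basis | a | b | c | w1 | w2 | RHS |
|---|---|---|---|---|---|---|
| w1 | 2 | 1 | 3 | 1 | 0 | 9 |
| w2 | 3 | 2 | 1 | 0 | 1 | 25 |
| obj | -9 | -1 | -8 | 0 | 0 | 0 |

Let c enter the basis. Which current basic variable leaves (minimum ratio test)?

w1

Column c entries and ratios — w1: 9/3 = 3; w2: 25/1 = 25.
Smallest ratio is 3 in the row of w1, so w1 leaves.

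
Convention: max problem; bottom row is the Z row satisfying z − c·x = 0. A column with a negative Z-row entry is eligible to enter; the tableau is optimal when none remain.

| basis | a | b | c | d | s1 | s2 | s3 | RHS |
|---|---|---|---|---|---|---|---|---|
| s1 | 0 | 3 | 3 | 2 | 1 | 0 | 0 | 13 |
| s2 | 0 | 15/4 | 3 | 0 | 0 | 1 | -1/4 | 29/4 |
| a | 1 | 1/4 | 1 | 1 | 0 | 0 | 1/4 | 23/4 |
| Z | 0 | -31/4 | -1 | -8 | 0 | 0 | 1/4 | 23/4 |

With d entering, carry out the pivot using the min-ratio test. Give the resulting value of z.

207/4

Ratio test on column d — row 1: 13/2 = 13/2; row 2: entry 0 ≤ 0; row 3: (23/4)/1 = 23/4. Minimum is 23/4 at row 3 (a leaves); pivot element 1.
Pivot on row 3; the Z-row RHS becomes 23/4 − (-8)·(23/4) = 207/4.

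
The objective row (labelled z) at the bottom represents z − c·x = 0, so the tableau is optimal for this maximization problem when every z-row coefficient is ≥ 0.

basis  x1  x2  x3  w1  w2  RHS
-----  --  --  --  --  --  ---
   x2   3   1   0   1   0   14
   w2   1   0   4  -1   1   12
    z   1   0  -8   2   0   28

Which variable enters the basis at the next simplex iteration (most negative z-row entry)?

Negative z-row entries: x3: -8.
The most negative is -8 in column x3, so x3 enters.

x3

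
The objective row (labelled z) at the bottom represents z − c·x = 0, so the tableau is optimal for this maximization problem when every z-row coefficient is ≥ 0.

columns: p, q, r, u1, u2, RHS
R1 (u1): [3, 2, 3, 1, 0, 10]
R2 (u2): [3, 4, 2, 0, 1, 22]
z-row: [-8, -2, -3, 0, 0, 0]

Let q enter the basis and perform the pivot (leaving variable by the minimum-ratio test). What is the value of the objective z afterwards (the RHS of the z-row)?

10

Ratio test on column q — row 1: 10/2 = 5; row 2: 22/4 = 11/2. Minimum is 5 at row 1 (u1 leaves); pivot element 2.
Pivot on row 1; the z-row RHS becomes 0 − (-2)·5 = 10.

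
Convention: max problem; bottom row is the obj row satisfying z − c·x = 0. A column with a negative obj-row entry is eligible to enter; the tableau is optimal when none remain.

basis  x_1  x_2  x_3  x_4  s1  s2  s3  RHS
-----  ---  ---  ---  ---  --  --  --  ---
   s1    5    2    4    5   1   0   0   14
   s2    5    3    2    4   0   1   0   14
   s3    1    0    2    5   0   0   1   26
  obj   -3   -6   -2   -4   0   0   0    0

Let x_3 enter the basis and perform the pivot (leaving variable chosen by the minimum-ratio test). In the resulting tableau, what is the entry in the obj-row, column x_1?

Ratio test on column x_3 — row 1: 14/4 = 7/2; row 2: 14/2 = 7; row 3: 26/2 = 13. Minimum is 7/2 at row 1 (s1 leaves); pivot element 4.
Divide row 1 by 4; eliminate column x_3 from the other rows.
obj-row update in column x_1: -3 − (-2)·(5/4) = -1/2.

-1/2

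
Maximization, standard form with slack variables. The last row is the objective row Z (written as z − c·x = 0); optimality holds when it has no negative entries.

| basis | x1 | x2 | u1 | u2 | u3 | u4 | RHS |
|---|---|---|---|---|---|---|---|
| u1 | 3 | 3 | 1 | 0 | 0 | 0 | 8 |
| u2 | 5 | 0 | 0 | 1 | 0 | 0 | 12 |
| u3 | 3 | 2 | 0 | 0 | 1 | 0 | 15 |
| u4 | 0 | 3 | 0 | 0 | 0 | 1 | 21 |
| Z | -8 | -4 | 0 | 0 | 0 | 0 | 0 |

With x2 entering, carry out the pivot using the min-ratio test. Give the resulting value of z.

32/3

Ratio test on column x2 — row 1: 8/3 = 8/3; row 2: entry 0 ≤ 0; row 3: 15/2 = 15/2; row 4: 21/3 = 7. Minimum is 8/3 at row 1 (u1 leaves); pivot element 3.
Pivot on row 1; the Z-row RHS becomes 0 − (-4)·(8/3) = 32/3.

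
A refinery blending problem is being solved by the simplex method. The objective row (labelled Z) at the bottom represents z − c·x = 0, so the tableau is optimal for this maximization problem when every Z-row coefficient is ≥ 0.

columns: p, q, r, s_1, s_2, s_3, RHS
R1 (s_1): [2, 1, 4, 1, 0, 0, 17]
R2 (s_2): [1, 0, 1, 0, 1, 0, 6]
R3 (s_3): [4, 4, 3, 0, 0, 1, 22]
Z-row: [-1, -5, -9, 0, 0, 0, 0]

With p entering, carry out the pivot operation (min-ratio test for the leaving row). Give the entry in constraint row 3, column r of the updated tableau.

3/4

Ratio test on column p — row 1: 17/2 = 17/2; row 2: 6/1 = 6; row 3: 22/4 = 11/2. Minimum is 11/2 at row 3 (s_3 leaves); pivot element 4.
Divide row 3 by 4; eliminate column p from the other rows.
In the new row 3, the r entry is the old entry divided by the pivot: 3/4 = 3/4.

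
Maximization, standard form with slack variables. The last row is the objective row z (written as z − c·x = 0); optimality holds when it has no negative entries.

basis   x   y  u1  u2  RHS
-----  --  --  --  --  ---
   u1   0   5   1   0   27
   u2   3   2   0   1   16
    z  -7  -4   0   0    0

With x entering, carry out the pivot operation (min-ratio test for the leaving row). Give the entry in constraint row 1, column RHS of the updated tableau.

27

Ratio test on column x — row 1: entry 0 ≤ 0; row 2: 16/3 = 16/3. Minimum is 16/3 at row 2 (u2 leaves); pivot element 3.
Divide row 2 by 3; eliminate column x from the other rows.
Row 1 update in column RHS: 27 − 0·(16/3) = 27.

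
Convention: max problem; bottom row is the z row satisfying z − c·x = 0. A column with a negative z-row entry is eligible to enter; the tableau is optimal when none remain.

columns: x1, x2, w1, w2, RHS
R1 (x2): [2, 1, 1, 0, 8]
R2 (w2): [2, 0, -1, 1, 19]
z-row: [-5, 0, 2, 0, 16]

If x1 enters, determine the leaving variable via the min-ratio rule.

x2

Column x1 entries and ratios — x2: 8/2 = 4; w2: 19/2 = 19/2.
Smallest ratio is 4 in the row of x2, so x2 leaves.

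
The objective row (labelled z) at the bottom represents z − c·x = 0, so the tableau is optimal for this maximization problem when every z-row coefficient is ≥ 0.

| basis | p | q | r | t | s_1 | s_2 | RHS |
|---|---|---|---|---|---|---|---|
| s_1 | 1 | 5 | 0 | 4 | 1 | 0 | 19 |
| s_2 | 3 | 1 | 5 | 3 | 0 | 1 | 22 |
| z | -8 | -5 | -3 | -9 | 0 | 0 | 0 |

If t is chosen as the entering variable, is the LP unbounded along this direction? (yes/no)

Column t has positive entries in row(s) 1, 2, so the ratio test bounds it — not unbounded.

no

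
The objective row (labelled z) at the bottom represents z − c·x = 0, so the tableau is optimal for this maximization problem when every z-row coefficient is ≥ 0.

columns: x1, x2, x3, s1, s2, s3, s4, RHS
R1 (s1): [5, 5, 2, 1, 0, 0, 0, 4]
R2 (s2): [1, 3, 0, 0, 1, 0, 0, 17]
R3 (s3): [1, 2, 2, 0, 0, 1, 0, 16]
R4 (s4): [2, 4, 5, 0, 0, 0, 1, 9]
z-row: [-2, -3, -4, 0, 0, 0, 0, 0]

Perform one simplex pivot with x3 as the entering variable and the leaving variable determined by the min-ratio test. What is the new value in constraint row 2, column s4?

0

Ratio test on column x3 — row 1: 4/2 = 2; row 2: entry 0 ≤ 0; row 3: 16/2 = 8; row 4: 9/5 = 9/5. Minimum is 9/5 at row 4 (s4 leaves); pivot element 5.
Divide row 4 by 5; eliminate column x3 from the other rows.
Row 2 update in column s4: 0 − 0·(1/5) = 0.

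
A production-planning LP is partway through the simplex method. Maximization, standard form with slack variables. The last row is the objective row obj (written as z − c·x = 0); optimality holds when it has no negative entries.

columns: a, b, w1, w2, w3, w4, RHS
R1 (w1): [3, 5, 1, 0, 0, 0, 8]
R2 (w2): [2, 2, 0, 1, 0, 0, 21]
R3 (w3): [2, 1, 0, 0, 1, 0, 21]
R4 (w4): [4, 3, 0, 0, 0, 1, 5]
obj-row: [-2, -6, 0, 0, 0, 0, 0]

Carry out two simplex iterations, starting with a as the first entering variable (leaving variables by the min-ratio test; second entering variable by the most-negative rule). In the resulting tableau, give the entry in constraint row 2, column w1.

Ratio test on column a — row 1: 8/3 = 8/3; row 2: 21/2 = 21/2; row 3: 21/2 = 21/2; row 4: 5/4 = 5/4. Minimum is 5/4 at row 4 (w4 leaves); pivot element 4.
Divide row 4 by 4; eliminate column a from the other rows.
Second iteration: most negative obj-row entry is -9/2 in column b, so b enters.
Ratio test on column b — row 1: (17/4)/(11/4) = 17/11; row 2: (37/2)/(1/2) = 37; row 3: entry -1/2 ≤ 0; row 4: (5/4)/(3/4) = 5/3. Minimum is 17/11 at row 1 (w1 leaves); pivot element 11/4.
Divide row 1 by 11/4; eliminate column b from the other rows.
After both pivots, the entry at constraint row 2, column w1 is -2/11.

-2/11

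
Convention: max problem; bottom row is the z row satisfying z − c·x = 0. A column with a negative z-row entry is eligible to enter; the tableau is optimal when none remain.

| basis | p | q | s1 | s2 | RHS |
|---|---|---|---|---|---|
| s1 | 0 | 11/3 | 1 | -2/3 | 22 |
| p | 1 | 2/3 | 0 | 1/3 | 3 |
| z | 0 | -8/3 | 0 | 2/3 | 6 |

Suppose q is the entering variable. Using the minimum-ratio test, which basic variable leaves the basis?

Column q entries and ratios — s1: 22/(11/3) = 6; p: 3/(2/3) = 9/2.
Smallest ratio is 9/2 in the row of p, so p leaves.

p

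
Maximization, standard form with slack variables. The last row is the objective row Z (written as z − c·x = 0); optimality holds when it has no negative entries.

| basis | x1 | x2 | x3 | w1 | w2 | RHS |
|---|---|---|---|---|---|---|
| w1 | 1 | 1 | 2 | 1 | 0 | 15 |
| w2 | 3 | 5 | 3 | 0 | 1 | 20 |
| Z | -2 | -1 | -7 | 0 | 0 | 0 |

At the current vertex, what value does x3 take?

x3 is not in the basis, so in the current basic feasible solution x3 = 0.

0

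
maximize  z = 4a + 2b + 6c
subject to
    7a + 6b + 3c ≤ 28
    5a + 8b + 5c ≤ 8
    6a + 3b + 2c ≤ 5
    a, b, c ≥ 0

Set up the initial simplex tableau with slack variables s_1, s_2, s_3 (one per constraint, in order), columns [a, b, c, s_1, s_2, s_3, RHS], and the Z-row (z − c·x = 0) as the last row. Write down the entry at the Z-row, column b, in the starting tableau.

The Z-row carries the negated objective coefficients: the b entry is -2.

-2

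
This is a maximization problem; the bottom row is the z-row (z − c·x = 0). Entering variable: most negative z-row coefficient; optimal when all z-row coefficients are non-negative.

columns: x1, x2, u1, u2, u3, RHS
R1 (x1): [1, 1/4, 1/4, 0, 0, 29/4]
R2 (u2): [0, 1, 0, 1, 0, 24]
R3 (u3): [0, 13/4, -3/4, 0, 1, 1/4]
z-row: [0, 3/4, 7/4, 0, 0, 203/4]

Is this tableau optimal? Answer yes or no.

Every z-row coefficient is ≥ 0, so the tableau is optimal.

yes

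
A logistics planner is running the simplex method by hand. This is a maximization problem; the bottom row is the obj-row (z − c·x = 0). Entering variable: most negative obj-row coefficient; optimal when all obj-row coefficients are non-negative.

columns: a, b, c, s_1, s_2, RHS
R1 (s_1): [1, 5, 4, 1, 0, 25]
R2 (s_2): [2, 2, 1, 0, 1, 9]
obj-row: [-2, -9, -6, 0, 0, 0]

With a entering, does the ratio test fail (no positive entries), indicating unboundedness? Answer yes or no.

no

Column a has positive entries in row(s) 1, 2, so the ratio test bounds it — not unbounded.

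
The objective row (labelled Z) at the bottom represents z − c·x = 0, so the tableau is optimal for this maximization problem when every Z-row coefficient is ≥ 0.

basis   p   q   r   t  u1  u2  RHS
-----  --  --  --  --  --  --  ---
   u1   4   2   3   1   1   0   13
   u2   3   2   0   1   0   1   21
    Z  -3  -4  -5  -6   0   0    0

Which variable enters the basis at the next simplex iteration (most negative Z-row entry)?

Negative Z-row entries: p: -3, q: -4, r: -5, t: -6.
The most negative is -6 in column t, so t enters.

t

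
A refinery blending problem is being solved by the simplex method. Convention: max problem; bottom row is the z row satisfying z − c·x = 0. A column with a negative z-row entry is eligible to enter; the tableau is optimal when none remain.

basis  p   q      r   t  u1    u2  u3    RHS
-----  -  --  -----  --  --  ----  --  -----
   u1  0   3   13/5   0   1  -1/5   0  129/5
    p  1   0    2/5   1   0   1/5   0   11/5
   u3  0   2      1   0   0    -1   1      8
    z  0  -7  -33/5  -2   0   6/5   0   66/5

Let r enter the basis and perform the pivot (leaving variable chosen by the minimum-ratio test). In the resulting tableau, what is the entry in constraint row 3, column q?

2

Ratio test on column r — row 1: (129/5)/(13/5) = 129/13; row 2: (11/5)/(2/5) = 11/2; row 3: 8/1 = 8. Minimum is 11/2 at row 2 (p leaves); pivot element 2/5.
Divide row 2 by 2/5; eliminate column r from the other rows.
Row 3 update in column q: 2 − 1·0 = 2.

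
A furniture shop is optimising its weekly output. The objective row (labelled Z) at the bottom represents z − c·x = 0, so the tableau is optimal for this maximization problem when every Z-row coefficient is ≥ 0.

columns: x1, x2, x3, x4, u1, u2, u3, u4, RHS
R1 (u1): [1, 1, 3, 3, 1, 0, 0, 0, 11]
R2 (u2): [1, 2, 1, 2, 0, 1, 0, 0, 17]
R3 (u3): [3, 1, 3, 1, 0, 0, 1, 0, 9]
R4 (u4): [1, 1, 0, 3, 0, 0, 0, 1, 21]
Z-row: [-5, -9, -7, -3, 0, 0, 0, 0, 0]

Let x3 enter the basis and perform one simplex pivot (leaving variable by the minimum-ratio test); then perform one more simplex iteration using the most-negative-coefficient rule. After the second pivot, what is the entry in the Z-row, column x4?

Ratio test on column x3 — row 1: 11/3 = 11/3; row 2: 17/1 = 17; row 3: 9/3 = 3; row 4: entry 0 ≤ 0. Minimum is 3 at row 3 (u3 leaves); pivot element 3.
Divide row 3 by 3; eliminate column x3 from the other rows.
Second iteration: most negative Z-row entry is -20/3 in column x2, so x2 enters.
Ratio test on column x2 — row 1: entry 0 ≤ 0; row 2: 14/(5/3) = 42/5; row 3: 3/(1/3) = 9; row 4: 21/1 = 21. Minimum is 42/5 at row 2 (u2 leaves); pivot element 5/3.
Divide row 2 by 5/3; eliminate column x2 from the other rows.
After both pivots, the entry at the Z-row, column x4 is 6.

6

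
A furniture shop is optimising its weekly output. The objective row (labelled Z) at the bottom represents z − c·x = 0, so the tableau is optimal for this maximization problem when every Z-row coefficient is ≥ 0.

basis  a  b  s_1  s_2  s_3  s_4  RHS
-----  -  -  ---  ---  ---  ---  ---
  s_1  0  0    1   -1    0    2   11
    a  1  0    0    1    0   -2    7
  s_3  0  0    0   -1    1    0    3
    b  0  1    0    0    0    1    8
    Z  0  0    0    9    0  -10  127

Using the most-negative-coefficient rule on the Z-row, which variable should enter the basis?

s_4

Negative Z-row entries: s_4: -10.
The most negative is -10 in column s_4, so s_4 enters.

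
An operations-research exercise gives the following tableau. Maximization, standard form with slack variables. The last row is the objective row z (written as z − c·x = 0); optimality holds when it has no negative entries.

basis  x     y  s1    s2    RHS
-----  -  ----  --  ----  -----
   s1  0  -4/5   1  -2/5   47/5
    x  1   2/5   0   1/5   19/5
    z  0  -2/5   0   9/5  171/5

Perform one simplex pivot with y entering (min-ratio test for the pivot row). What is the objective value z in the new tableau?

Ratio test on column y — row 1: entry -4/5 ≤ 0; row 2: (19/5)/(2/5) = 19/2. Minimum is 19/2 at row 2 (x leaves); pivot element 2/5.
Pivot on row 2; the z-row RHS becomes 171/5 − (-2/5)·(19/2) = 38.

38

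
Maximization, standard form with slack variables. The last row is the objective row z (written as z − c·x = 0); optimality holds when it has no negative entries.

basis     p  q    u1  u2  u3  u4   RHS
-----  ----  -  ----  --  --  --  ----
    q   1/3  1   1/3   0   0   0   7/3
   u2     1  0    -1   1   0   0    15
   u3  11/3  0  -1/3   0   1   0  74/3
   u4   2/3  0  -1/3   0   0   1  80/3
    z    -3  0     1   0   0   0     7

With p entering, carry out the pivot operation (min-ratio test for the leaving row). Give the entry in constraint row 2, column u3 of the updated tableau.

-3/11

Ratio test on column p — row 1: (7/3)/(1/3) = 7; row 2: 15/1 = 15; row 3: (74/3)/(11/3) = 74/11; row 4: (80/3)/(2/3) = 40. Minimum is 74/11 at row 3 (u3 leaves); pivot element 11/3.
Divide row 3 by 11/3; eliminate column p from the other rows.
Row 2 update in column u3: 0 − 1·(3/11) = -3/11.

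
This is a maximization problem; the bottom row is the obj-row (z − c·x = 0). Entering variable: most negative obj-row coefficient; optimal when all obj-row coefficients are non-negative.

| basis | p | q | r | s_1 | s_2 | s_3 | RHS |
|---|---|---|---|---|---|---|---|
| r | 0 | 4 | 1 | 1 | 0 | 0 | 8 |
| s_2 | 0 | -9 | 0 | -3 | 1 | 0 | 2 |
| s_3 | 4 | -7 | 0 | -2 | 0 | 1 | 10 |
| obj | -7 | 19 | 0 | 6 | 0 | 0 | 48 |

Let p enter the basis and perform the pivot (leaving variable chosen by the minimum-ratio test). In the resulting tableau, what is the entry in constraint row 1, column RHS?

Ratio test on column p — row 1: entry 0 ≤ 0; row 2: entry 0 ≤ 0; row 3: 10/4 = 5/2. Minimum is 5/2 at row 3 (s_3 leaves); pivot element 4.
Divide row 3 by 4; eliminate column p from the other rows.
Row 1 update in column RHS: 8 − 0·(5/2) = 8.

8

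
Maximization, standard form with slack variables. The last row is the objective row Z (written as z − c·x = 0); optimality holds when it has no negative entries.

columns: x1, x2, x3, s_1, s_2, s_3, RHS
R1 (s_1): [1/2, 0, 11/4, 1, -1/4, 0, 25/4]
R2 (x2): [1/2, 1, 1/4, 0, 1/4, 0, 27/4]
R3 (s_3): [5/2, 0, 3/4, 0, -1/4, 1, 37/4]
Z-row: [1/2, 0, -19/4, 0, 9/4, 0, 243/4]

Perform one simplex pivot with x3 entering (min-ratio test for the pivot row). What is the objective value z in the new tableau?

Ratio test on column x3 — row 1: (25/4)/(11/4) = 25/11; row 2: (27/4)/(1/4) = 27; row 3: (37/4)/(3/4) = 37/3. Minimum is 25/11 at row 1 (s_1 leaves); pivot element 11/4.
Pivot on row 1; the Z-row RHS becomes 243/4 − (-19/4)·(25/11) = 787/11.

787/11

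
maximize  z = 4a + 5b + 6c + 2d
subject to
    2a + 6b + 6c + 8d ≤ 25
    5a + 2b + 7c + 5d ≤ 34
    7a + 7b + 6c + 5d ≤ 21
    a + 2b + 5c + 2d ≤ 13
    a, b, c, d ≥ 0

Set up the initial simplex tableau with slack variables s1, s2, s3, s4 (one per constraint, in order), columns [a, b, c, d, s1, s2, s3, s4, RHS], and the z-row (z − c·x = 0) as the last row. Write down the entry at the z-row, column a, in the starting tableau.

The z-row carries the negated objective coefficients: the a entry is -4.

-4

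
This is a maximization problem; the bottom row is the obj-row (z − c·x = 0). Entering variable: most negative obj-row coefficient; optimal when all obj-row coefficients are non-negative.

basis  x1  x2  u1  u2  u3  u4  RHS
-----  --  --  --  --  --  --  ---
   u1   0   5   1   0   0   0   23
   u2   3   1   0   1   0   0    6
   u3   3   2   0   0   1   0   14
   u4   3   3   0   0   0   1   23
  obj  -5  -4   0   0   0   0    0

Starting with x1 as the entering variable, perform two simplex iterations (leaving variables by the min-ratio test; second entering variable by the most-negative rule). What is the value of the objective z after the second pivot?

311/15

Ratio test on column x1 — row 1: entry 0 ≤ 0; row 2: 6/3 = 2; row 3: 14/3 = 14/3; row 4: 23/3 = 23/3. Minimum is 2 at row 2 (u2 leaves); pivot element 3.
Pivot on row 2; the obj-row RHS becomes 0 − (-5)·2 = 10.
Next entering variable (most negative obj-row entry -7/3): x2.
Ratio test on column x2 — row 1: 23/5 = 23/5; row 2: 2/(1/3) = 6; row 3: 8/1 = 8; row 4: 17/2 = 17/2. Minimum is 23/5 at row 1 (u1 leaves); pivot element 5.
After the second pivot the obj-row RHS is 10 − (-7/3)·(23/5) = 311/15.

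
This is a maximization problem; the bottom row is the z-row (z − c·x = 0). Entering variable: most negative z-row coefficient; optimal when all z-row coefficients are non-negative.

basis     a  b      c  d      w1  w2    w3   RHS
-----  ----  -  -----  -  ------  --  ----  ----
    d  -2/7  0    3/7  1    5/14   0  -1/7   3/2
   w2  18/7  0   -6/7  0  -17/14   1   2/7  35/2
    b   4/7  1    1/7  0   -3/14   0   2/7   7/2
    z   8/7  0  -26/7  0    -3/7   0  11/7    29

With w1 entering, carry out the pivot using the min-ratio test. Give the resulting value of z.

154/5

Ratio test on column w1 — row 1: (3/2)/(5/14) = 21/5; row 2: entry -17/14 ≤ 0; row 3: entry -3/14 ≤ 0. Minimum is 21/5 at row 1 (d leaves); pivot element 5/14.
Pivot on row 1; the z-row RHS becomes 29 − (-3/7)·(21/5) = 154/5.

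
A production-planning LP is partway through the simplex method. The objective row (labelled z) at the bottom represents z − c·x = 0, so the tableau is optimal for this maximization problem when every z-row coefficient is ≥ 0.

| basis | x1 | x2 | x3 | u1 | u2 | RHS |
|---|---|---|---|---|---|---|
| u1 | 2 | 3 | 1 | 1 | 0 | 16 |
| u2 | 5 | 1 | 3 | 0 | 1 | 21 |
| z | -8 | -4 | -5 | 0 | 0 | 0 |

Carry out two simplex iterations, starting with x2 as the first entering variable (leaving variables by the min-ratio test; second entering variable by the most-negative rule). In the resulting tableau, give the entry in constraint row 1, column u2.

-2/13

Ratio test on column x2 — row 1: 16/3 = 16/3; row 2: 21/1 = 21. Minimum is 16/3 at row 1 (u1 leaves); pivot element 3.
Divide row 1 by 3; eliminate column x2 from the other rows.
Second iteration: most negative z-row entry is -16/3 in column x1, so x1 enters.
Ratio test on column x1 — row 1: (16/3)/(2/3) = 8; row 2: (47/3)/(13/3) = 47/13. Minimum is 47/13 at row 2 (u2 leaves); pivot element 13/3.
Divide row 2 by 13/3; eliminate column x1 from the other rows.
After both pivots, the entry at constraint row 1, column u2 is -2/13.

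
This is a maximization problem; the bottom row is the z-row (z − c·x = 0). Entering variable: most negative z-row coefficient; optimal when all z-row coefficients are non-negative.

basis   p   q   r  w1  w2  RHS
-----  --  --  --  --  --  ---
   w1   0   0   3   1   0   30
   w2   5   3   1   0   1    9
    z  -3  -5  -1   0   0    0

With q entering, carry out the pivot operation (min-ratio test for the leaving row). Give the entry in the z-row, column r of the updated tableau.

2/3

Ratio test on column q — row 1: entry 0 ≤ 0; row 2: 9/3 = 3. Minimum is 3 at row 2 (w2 leaves); pivot element 3.
Divide row 2 by 3; eliminate column q from the other rows.
z-row update in column r: -1 − (-5)·(1/3) = 2/3.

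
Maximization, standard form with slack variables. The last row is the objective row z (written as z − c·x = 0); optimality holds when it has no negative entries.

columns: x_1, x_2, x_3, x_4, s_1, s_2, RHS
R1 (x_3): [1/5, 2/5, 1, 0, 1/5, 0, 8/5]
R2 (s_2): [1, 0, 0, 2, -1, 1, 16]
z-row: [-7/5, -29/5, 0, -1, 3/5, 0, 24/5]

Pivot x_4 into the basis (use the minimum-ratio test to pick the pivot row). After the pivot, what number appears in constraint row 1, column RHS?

Ratio test on column x_4 — row 1: entry 0 ≤ 0; row 2: 16/2 = 8. Minimum is 8 at row 2 (s_2 leaves); pivot element 2.
Divide row 2 by 2; eliminate column x_4 from the other rows.
Row 1 update in column RHS: 8/5 − 0·8 = 8/5.

8/5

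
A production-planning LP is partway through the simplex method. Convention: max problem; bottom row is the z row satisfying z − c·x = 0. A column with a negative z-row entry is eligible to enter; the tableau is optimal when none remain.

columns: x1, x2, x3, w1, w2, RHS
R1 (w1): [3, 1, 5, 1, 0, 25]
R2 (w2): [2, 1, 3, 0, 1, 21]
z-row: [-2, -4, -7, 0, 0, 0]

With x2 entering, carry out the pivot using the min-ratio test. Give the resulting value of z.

84

Ratio test on column x2 — row 1: 25/1 = 25; row 2: 21/1 = 21. Minimum is 21 at row 2 (w2 leaves); pivot element 1.
Pivot on row 2; the z-row RHS becomes 0 − (-4)·21 = 84.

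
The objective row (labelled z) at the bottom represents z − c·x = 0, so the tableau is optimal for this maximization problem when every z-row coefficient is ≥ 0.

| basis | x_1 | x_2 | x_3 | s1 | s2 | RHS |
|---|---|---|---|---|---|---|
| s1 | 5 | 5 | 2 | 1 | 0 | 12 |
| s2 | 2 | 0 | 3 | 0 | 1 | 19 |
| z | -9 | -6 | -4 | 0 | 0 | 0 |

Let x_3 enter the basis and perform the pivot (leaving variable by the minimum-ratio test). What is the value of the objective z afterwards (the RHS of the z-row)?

24

Ratio test on column x_3 — row 1: 12/2 = 6; row 2: 19/3 = 19/3. Minimum is 6 at row 1 (s1 leaves); pivot element 2.
Pivot on row 1; the z-row RHS becomes 0 − (-4)·6 = 24.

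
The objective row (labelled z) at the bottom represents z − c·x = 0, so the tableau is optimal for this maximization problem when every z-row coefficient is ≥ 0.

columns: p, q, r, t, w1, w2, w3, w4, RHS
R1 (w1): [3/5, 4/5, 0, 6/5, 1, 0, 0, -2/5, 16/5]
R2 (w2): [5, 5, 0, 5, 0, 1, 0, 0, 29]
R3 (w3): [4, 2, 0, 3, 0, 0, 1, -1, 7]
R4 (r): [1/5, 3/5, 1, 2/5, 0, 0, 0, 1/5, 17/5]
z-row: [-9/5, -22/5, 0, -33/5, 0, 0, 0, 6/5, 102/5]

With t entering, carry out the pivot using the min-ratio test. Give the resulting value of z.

179/5

Ratio test on column t — row 1: (16/5)/(6/5) = 8/3; row 2: 29/5 = 29/5; row 3: 7/3 = 7/3; row 4: (17/5)/(2/5) = 17/2. Minimum is 7/3 at row 3 (w3 leaves); pivot element 3.
Pivot on row 3; the z-row RHS becomes 102/5 − (-33/5)·(7/3) = 179/5.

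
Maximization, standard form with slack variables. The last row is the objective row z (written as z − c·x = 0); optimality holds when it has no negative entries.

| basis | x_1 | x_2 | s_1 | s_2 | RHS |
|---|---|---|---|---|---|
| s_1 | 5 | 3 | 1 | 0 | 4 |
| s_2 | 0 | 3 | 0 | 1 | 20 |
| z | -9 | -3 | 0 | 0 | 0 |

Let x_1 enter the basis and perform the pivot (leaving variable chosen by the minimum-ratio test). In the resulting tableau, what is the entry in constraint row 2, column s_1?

Ratio test on column x_1 — row 1: 4/5 = 4/5; row 2: entry 0 ≤ 0. Minimum is 4/5 at row 1 (s_1 leaves); pivot element 5.
Divide row 1 by 5; eliminate column x_1 from the other rows.
Row 2 update in column s_1: 0 − 0·(1/5) = 0.

0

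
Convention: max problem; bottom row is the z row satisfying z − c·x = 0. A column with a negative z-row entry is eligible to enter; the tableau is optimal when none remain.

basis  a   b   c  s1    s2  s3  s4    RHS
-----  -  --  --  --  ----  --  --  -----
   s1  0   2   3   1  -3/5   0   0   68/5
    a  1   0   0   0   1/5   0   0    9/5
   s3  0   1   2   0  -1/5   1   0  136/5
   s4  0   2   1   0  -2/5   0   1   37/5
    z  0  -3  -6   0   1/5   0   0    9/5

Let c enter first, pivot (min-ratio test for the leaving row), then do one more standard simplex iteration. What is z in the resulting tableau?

38

Ratio test on column c — row 1: (68/5)/3 = 68/15; row 2: entry 0 ≤ 0; row 3: (136/5)/2 = 68/5; row 4: (37/5)/1 = 37/5. Minimum is 68/15 at row 1 (s1 leaves); pivot element 3.
Pivot on row 1; the z-row RHS becomes 9/5 − (-6)·(68/15) = 29.
Next entering variable (most negative z-row entry -1): s2.
Ratio test on column s2 — row 1: entry -1/5 ≤ 0; row 2: (9/5)/(1/5) = 9; row 3: (272/15)/(1/5) = 272/3; row 4: entry -1/5 ≤ 0. Minimum is 9 at row 2 (a leaves); pivot element 1/5.
After the second pivot the z-row RHS is 29 − (-1)·9 = 38.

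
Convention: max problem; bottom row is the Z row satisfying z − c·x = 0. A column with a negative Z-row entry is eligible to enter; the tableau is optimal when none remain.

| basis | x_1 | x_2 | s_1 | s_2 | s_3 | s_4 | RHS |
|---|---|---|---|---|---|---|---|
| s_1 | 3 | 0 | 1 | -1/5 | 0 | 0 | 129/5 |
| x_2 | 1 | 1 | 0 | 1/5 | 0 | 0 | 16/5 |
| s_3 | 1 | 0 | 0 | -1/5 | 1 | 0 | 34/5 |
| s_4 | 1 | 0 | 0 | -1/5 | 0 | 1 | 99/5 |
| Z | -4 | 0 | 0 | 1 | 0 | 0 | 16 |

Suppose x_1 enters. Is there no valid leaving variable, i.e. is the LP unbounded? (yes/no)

Column x_1 has positive entries in row(s) 1, 2, 3, 4, so the ratio test bounds it — not unbounded.

no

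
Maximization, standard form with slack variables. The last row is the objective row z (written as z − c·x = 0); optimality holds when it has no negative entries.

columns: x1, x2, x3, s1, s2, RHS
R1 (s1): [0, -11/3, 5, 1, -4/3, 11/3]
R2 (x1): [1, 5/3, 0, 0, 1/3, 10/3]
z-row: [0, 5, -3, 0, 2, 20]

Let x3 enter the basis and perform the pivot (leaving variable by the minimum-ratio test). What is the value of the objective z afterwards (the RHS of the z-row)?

Ratio test on column x3 — row 1: (11/3)/5 = 11/15; row 2: entry 0 ≤ 0. Minimum is 11/15 at row 1 (s1 leaves); pivot element 5.
Pivot on row 1; the z-row RHS becomes 20 − (-3)·(11/15) = 111/5.

111/5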